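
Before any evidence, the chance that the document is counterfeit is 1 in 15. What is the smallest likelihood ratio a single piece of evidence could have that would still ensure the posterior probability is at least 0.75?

Prior odds = (1/15)/(14/15) = 1/14.
Target odds = 0.75/0.25 = 3.
Required Bayes factor = 3 ÷ (1/14) = 42.

42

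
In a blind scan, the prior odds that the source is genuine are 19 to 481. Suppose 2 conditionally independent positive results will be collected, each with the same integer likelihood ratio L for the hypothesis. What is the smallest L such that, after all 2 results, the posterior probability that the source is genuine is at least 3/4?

Prior odds = 19/481.
Target odds = 0.75/0.25 = 3.
Need L² ≥ 3 ÷ (19/481) = 1443/19.
8² = 64 < 1443/19 ≤ 81 = 9², so L = 9.

9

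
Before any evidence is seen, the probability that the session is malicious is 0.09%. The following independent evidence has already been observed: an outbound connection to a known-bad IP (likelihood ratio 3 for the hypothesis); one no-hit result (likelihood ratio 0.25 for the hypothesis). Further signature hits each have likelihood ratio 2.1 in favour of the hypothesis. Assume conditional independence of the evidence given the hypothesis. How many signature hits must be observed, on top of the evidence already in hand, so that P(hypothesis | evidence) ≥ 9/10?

Prior odds = 0.0009/0.9991 = 9/9991.
Combined Bayes factor of the evidence already in hand = 3 × 0.25 = 0.75.
Odds after that evidence = (9/9991) × 0.75 = 27/39964.
Target odds = 0.9/0.1 = 9.
Need 2.1ⁿ ≥ 9 ÷ (27/39964) = 39964/3.
2.1¹² ≈7355.83 falls short of 39964/3 but 2.1¹³ ≈15447.2 reaches it, so n = 13.

13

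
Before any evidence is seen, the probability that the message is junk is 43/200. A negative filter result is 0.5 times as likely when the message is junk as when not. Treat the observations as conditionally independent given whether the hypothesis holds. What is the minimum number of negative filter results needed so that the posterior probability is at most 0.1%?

Prior odds = 0.215/0.785 = 43/157.
Likelihood ratio per negative filter result = 0.5.
Target odds: 0.001 ÷ 0.999 = 1/999.
Require 0.5ⁿ ≤ 1/999 ÷ (43/157) = 157/42957.
0.5⁸ = 0.00390625 is still above 157/42957 but 0.5⁹ = 0.001953125 is at or below it, so n = 9.

9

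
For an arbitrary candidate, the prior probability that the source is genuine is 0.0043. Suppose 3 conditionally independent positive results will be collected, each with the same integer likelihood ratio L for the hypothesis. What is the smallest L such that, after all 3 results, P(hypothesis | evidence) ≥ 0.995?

Prior odds = 0.0043/0.9957 = 43/9957.
Target odds = 0.995/0.005 = 199.
Need L³ ≥ 199 ÷ (43/9957) = 1981443/43.
35³ = 42875 < 1981443/43 ≤ 46656 = 36³, so L = 36.

36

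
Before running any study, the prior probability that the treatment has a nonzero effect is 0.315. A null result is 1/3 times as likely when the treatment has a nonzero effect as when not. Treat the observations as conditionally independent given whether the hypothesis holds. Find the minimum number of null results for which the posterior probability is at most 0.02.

3

Prior odds = 0.315/0.685 = 63/137.
Likelihood ratio per null result = 1/3.
Target posterior odds = 0.02/0.98 = 1/49.
Require (1/3)ⁿ ≤ 1/49 ÷ (63/137) = 137/3087.
(1/3)² = 1/9 is still above 137/3087 but (1/3)³ = 1/27 is at or below it, so n = 3.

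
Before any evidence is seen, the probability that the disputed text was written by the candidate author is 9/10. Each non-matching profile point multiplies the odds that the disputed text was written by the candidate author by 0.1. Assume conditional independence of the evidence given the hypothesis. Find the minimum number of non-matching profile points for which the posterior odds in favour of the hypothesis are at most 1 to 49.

3

Prior odds: 0.9 ÷ 0.1 = 9.
Likelihood ratio per non-matching profile point = 0.1.
Target odds = 1/49.
Require 0.1ⁿ ≤ 1/49 ÷ 9 = 1/441.
0.1² = 0.01 is still above 1/441 but 0.1³ = 0.001 is at or below it, so n = 3.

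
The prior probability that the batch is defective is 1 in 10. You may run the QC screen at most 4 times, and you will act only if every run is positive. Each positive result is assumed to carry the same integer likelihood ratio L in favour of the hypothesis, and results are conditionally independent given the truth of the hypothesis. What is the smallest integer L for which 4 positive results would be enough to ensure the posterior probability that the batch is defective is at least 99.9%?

10

Prior odds = 0.1/0.9 = 1/9.
Target odds = 0.999/0.001 = 999.
Need L⁴ ≥ 999 ÷ (1/9) = 8991.
9⁴ = 6561 < 8991 ≤ 10000 = 10⁴, so L = 10.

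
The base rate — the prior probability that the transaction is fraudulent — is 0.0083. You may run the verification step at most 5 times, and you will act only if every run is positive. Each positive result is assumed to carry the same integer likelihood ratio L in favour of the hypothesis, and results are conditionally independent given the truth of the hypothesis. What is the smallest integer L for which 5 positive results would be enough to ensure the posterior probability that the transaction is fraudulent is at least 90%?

Prior odds = 0.0083/0.9917 = 83/9917.
Target odds = 0.9/0.1 = 9.
Need L⁵ ≥ 9 ÷ (83/9917) = 89253/83.
4⁵ = 1024 < 89253/83 ≤ 3125 = 5⁵, so L = 5.

5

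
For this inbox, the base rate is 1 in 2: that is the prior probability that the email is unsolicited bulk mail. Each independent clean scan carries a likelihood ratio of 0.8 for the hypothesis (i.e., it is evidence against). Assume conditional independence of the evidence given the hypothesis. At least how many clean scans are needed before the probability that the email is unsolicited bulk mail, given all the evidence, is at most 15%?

Prior odds: 0.5 ÷ 0.5 = 1.
Likelihood ratio per clean scan = 0.8.
Target odds: 0.15 ÷ 0.85 = 3/17.
Require 0.8ⁿ ≤ 3/17 ÷ 1 = 3/17.
0.8⁷ = 16384/78125 is still above 3/17 but 0.8⁸ = 65536/390625 is at or below it, so n = 8.

8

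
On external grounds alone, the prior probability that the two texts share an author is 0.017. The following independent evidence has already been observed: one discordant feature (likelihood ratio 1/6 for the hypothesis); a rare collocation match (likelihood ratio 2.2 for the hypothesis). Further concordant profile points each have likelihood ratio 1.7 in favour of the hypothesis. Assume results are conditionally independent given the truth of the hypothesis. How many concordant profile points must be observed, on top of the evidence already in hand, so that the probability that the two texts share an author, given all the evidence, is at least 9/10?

14

Prior odds = 0.017/0.983 = 17/983.
Combined Bayes factor of the evidence already in hand = (1/6) × 2.2 = 11/30.
Odds after that evidence = (17/983) × 11/30 = 187/29490.
Target odds = 0.9/0.1 = 9.
Need 1.7ⁿ ≥ 9 ÷ (187/29490) = 265410/187.
1.7¹³ ≈990.458 falls short of 265410/187 but 1.7¹⁴ ≈1683.78 reaches it, so n = 14.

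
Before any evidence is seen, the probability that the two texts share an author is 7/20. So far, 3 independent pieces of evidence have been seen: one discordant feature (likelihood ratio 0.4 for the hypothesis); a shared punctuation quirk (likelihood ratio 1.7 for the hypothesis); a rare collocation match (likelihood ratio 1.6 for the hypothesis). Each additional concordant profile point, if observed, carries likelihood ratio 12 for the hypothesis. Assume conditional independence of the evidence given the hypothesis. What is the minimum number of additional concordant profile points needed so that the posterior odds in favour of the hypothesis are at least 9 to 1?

2

Prior odds = 0.35/0.65 = 7/13.
Combined Bayes factor of the evidence already in hand = 0.4 × 1.7 × 1.6 = 1.088.
Odds after that evidence = (7/13) × 1.088 = 952/1625.
Target odds = 9.
Need 12ⁿ ≥ 9 ÷ (952/1625) = 14625/952.
12¹ = 12 falls short of 14625/952 but 12² = 144 reaches it, so n = 2.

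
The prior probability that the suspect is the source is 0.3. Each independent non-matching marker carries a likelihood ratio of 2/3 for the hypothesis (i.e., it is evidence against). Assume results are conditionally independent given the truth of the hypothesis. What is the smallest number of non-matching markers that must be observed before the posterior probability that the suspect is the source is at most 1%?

10

Prior odds = 0.3/0.7 = 3/7.
Likelihood ratio per non-matching marker = 2/3.
Target odds: 0.01 ÷ 0.99 = 1/99.
Require (2/3)ⁿ ≤ 1/99 ÷ (3/7) = 7/297.
(2/3)⁹ = 512/19683 is still above 7/297 but (2/3)¹⁰ = 1024/59049 is at or below it, so n = 10.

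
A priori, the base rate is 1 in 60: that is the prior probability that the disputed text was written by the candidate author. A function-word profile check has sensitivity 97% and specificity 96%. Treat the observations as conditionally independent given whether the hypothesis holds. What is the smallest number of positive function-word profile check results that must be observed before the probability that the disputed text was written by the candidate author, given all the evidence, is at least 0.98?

3

Prior odds: (1/60) ÷ (59/60) = 1/59.
False-positive rate = 1 − 0.96 = 0.04; likelihood ratio of a positive = 0.97/0.04 = 24.25.
Target posterior odds = 0.98/0.02 = 49.
Need (1/59) × 24.25ⁿ ≥ 49, i.e. 24.25ⁿ ≥ 2891.
24.25² = 588.0625 falls short of 2891 but 24.25³ = 912673/64 reaches it, so n = 3.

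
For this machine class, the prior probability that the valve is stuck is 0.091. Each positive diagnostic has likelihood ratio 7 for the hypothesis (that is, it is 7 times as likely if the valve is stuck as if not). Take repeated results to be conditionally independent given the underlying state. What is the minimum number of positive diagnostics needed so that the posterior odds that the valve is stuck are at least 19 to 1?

3

Prior odds: 0.091 ÷ 0.909 = 91/909.
Likelihood ratio per positive diagnostic = 7.
Target odds = 19.
Need (91/909) × 7ⁿ ≥ 19, i.e. 7ⁿ ≥ 17271/91.
7² = 49 falls short of 17271/91 but 7³ = 343 reaches it, so n = 3.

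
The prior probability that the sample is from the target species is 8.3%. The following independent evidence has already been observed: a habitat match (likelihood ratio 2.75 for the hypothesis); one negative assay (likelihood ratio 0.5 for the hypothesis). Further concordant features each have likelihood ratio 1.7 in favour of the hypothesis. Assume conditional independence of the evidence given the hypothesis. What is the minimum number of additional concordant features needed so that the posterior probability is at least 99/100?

Prior odds = 0.083/0.917 = 83/917.
Combined Bayes factor of the evidence already in hand = 2.75 × 0.5 = 1.375.
Odds after that evidence = (83/917) × 1.375 = 913/7336.
Target odds = 0.99/0.01 = 99.
Need 1.7ⁿ ≥ 99 ÷ (913/7336) = 66024/83.
1.7¹² ≈582.622 falls short of 66024/83 but 1.7¹³ ≈990.458 reaches it, so n = 13.

13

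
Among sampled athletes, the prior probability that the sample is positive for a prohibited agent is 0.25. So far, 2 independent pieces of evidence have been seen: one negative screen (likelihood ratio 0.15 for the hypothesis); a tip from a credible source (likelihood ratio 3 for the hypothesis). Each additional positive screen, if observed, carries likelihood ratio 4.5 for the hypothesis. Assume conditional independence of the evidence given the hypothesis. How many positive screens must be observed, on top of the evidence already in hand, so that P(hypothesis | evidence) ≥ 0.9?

Prior odds = 0.25/0.75 = 1/3.
Combined Bayes factor of the evidence already in hand = 0.15 × 3 = 0.45.
Odds after that evidence = (1/3) × 0.45 = 0.15.
Target odds = 0.9/0.1 = 9.
Need 4.5ⁿ ≥ 9 ÷ 0.15 = 60.
4.5² = 20.25 falls short of 60 but 4.5³ = 91.125 reaches it, so n = 3.

3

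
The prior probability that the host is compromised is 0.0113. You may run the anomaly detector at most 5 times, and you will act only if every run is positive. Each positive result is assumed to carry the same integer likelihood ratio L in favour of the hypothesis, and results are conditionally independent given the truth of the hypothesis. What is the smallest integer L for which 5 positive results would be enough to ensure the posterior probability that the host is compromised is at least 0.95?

Prior odds = 0.0113/0.9887 = 113/9887.
Target odds = 0.95/0.05 = 19.
Need L⁵ ≥ 19 ÷ (113/9887) = 187853/113.
4⁵ = 1024 < 187853/113 ≤ 3125 = 5⁵, so L = 5.

5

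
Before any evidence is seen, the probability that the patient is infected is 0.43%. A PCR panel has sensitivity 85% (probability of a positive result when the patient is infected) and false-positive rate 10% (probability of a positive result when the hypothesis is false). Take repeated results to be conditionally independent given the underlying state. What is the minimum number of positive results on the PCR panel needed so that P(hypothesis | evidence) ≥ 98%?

5

Prior odds = 0.0043/0.9957 = 43/9957.
Likelihood ratio of a positive result = 0.85/0.1 = 8.5.
Target posterior odds = 0.98/0.02 = 49.
Require 8.5ⁿ ≥ 49 ÷ (43/9957) = 487893/43.
8.5⁴ = 5220.0625 falls short of 487893/43 but 8.5⁵ = 44370.53125 reaches it, so n = 5.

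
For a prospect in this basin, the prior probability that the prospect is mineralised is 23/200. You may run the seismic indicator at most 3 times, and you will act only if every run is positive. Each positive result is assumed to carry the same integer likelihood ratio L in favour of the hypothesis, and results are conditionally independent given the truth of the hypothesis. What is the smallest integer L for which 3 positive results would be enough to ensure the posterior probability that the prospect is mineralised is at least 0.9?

Prior odds = 0.115/0.885 = 23/177.
Target odds = 0.9/0.1 = 9.
Need L³ ≥ 9 ÷ (23/177) = 1593/23.
4³ = 64 < 1593/23 ≤ 125 = 5³, so L = 5.

5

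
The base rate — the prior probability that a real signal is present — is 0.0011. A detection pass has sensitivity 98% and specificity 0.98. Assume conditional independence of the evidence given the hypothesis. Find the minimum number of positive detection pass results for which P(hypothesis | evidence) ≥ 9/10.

3

Prior odds = 0.0011/0.9989 = 11/9989.
False-positive rate = 1 − 0.98 = 0.02; likelihood ratio of a positive = 0.98/0.02 = 49.
Target posterior odds = 0.9/0.1 = 9.
Require 49ⁿ ≥ 9 ÷ (11/9989) = 89901/11.
49² = 2401 falls short of 89901/11 but 49³ = 117649 reaches it, so n = 3.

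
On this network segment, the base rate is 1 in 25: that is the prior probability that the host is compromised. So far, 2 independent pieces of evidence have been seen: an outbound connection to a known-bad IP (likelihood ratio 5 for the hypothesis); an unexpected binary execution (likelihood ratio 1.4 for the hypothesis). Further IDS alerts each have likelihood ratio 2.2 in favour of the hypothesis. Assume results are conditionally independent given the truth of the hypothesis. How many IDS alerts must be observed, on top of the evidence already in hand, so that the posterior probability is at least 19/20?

Prior odds = 0.04/0.96 = 1/24.
Combined Bayes factor of the evidence already in hand = 5 × 1.4 = 7.
Odds after that evidence = (1/24) × 7 = 7/24.
Target odds = 0.95/0.05 = 19.
Need 2.2ⁿ ≥ 19 ÷ (7/24) = 456/7.
2.2⁵ = 51.53632 falls short of 456/7 but 2.2⁶ = 1771561/15625 reaches it, so n = 6.

6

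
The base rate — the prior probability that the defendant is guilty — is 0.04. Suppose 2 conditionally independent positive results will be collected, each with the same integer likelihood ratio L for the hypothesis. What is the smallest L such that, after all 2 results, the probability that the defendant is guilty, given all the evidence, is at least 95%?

22

Prior odds = 0.04/0.96 = 1/24.
Target odds = 0.95/0.05 = 19.
Need L² ≥ 19 ÷ (1/24) = 456.
21² = 441 < 456 ≤ 484 = 22², so L = 22.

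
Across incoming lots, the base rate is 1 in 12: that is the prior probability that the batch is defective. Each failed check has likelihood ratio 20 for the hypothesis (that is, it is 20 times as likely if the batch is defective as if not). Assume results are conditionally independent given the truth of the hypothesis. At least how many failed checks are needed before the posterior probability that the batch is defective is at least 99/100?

3

Prior odds = (1/12)/(11/12) = 1/11.
Likelihood ratio per failed check = 20.
Target odds: 0.99 ÷ 0.01 = 99.
Require 20ⁿ ≥ 99 ÷ (1/11) = 1089.
20² = 400 falls short of 1089 but 20³ = 8000 reaches it, so n = 3.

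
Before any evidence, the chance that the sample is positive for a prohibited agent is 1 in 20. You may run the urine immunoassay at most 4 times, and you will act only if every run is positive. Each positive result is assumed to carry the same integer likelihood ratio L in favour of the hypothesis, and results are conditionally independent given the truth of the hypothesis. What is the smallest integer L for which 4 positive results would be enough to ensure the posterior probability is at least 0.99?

7

Prior odds = 0.05/0.95 = 1/19.
Target odds = 0.99/0.01 = 99.
Need L⁴ ≥ 99 ÷ (1/19) = 1881.
6⁴ = 1296 < 1881 ≤ 2401 = 7⁴, so L = 7.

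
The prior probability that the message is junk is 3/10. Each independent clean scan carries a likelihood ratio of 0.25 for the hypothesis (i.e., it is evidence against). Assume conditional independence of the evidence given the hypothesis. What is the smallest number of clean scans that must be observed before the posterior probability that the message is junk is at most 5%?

Prior odds = 0.3/0.7 = 3/7.
Likelihood ratio per clean scan = 0.25.
Target odds: 0.05 ÷ 0.95 = 1/19.
Require 0.25ⁿ ≤ 1/19 ÷ (3/7) = 7/57.
0.25¹ = 0.25 is still above 7/57 but 0.25² = 0.0625 is at or below it, so n = 2.

2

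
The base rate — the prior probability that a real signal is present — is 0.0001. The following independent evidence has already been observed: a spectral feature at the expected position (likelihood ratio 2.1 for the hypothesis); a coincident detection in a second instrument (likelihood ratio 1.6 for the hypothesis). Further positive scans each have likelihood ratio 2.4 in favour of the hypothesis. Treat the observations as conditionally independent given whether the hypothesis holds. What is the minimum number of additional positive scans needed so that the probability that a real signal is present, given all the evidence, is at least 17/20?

Prior odds = 0.0001/0.9999 = 1/9999.
Combined Bayes factor of the evidence already in hand = 2.1 × 1.6 = 3.36.
Odds after that evidence = (1/9999) × 3.36 = 28/83325.
Target odds = 0.85/0.15 = 17/3.
Need 2.4ⁿ ≥ 17/3 ÷ (28/83325) = 472175/28.
2.4¹¹ ≈15216.8 falls short of 472175/28 but 2.4¹² ≈36520.3 reaches it, so n = 12.

12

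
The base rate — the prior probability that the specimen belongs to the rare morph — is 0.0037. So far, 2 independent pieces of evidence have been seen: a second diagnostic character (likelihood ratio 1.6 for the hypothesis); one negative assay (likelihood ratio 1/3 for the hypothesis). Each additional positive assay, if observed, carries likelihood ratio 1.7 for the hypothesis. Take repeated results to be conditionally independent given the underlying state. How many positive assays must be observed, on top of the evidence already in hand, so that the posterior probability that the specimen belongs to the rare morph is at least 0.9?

Prior odds = 0.0037/0.9963 = 37/9963.
Combined Bayes factor of the evidence already in hand = 1.6 × (1/3) = 8/15.
Odds after that evidence = (37/9963) × 8/15 = 296/149445.
Target odds = 0.9/0.1 = 9.
Need 1.7ⁿ ≥ 9 ÷ (296/149445) = 1345005/296.
1.7¹⁵ ≈2862.42 falls short of 1345005/296 but 1.7¹⁶ ≈4866.12 reaches it, so n = 16.

16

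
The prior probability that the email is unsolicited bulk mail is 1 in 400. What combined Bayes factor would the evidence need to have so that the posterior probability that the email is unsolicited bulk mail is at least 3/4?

Prior odds = 0.0025/0.9975 = 1/399.
Target odds = 0.75/0.25 = 3.
Required Bayes factor = 3 ÷ (1/399) = 1197.

1197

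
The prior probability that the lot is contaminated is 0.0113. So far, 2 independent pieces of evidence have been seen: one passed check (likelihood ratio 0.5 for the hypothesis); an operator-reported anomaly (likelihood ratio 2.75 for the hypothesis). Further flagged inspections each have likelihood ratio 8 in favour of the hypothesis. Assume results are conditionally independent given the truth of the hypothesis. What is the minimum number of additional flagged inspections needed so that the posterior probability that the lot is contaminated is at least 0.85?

3

Prior odds = 0.0113/0.9887 = 113/9887.
Combined Bayes factor of the evidence already in hand = 0.5 × 2.75 = 1.375.
Odds after that evidence = (113/9887) × 1.375 = 1243/79096.
Target odds = 0.85/0.15 = 17/3.
Need 8ⁿ ≥ 17/3 ÷ (1243/79096) = 1344632/3729.
8² = 64 falls short of 1344632/3729 but 8³ = 512 reaches it, so n = 3.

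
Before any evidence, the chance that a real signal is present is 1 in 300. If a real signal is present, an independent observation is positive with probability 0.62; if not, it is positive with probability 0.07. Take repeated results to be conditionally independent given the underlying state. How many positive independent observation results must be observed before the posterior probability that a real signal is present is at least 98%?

5

Prior odds: (1/300) ÷ (299/300) = 1/299.
Likelihood ratio of a positive = 0.62/0.07 = 62/7.
Target posterior odds = 0.98/0.02 = 49.
Need (1/299) × (62/7)ⁿ ≥ 49, i.e. (62/7)ⁿ ≥ 14651.
(62/7)⁴ = 14776336/2401 falls short of 14651 but (62/7)⁵ = 916132832/16807 reaches it, so n = 5.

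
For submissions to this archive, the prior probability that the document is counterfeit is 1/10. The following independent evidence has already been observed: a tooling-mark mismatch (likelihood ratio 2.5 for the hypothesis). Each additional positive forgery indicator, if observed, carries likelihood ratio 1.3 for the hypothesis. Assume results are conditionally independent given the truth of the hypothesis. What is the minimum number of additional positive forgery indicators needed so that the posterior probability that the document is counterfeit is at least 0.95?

Prior odds = 0.1/0.9 = 1/9.
Bayes factor of the evidence already in hand = 2.5.
Odds after that evidence = (1/9) × 2.5 = 5/18.
Target odds = 0.95/0.05 = 19.
Need 1.3ⁿ ≥ 19 ÷ (5/18) = 68.4.
1.3¹⁶ ≈66.5417 falls short of 68.4 but 1.3¹⁷ ≈86.5042 reaches it, so n = 17.

17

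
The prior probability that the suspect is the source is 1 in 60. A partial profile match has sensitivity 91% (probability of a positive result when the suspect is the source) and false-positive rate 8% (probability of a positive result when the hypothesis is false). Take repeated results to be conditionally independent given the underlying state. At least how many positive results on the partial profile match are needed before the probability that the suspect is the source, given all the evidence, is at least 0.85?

Prior odds = (1/60)/(59/60) = 1/59.
Likelihood ratio of a positive result = 0.91/0.08 = 11.375.
Target posterior odds = 0.85/0.15 = 17/3.
Need (1/59) × 11.375ⁿ ≥ 17/3, i.e. 11.375ⁿ ≥ 1003/3.
11.375² = 129.390625 falls short of 1003/3 but 11.375³ = 753571/512 reaches it, so n = 3.

3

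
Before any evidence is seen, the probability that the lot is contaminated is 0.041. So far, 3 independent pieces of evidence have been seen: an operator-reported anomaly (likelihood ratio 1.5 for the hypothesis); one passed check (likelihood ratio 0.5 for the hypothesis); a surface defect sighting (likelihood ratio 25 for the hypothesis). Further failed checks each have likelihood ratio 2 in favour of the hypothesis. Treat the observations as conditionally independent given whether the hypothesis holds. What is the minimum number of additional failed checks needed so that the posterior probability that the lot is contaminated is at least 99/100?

7

Prior odds = 0.041/0.959 = 41/959.
Combined Bayes factor of the evidence already in hand = 1.5 × 0.5 × 25 = 18.75.
Odds after that evidence = (41/959) × 18.75 = 3075/3836.
Target odds = 0.99/0.01 = 99.
Need 2ⁿ ≥ 99 ÷ (3075/3836) = 126588/1025.
2⁶ = 64 falls short of 126588/1025 but 2⁷ = 128 reaches it, so n = 7.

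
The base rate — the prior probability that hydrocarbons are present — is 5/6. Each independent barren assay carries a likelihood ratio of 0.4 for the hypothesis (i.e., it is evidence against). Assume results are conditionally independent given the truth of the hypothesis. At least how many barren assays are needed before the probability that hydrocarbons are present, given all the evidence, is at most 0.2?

Prior odds: (5/6) ÷ (1/6) = 5.
Likelihood ratio per barren assay = 0.4.
Target posterior odds = 0.2/0.8 = 0.25.
Require 0.4ⁿ ≤ 0.25 ÷ 5 = 0.05.
0.4³ = 0.064 is still above 0.05 but 0.4⁴ = 0.0256 is at or below it, so n = 4.

4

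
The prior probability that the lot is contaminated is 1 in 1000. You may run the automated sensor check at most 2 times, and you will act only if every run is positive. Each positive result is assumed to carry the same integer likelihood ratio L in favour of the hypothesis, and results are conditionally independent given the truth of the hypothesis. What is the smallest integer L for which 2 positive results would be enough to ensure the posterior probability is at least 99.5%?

446

Prior odds = 0.001/0.999 = 1/999.
Target odds = 0.995/0.005 = 199.
Need L² ≥ 199 ÷ (1/999) = 198801.
445² = 198025 < 198801 ≤ 198916 = 446², so L = 446.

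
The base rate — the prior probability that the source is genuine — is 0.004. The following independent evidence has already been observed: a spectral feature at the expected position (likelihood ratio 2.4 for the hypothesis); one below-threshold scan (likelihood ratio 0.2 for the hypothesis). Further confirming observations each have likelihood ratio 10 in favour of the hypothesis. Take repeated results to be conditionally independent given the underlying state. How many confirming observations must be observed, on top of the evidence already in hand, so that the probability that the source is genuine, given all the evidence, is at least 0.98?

5

Prior odds = 0.004/0.996 = 1/249.
Combined Bayes factor of the evidence already in hand = 2.4 × 0.2 = 0.48.
Odds after that evidence = (1/249) × 0.48 = 4/2075.
Target odds = 0.98/0.02 = 49.
Need 10ⁿ ≥ 49 ÷ (4/2075) = 25418.75.
10⁴ = 10000 falls short of 25418.75 but 10⁵ = 100000 reaches it, so n = 5.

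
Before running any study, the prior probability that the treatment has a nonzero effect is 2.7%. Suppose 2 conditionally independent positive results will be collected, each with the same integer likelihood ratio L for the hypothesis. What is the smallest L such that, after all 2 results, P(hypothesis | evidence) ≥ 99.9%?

Prior odds = 0.027/0.973 = 27/973.
Target odds = 0.999/0.001 = 999.
Need L² ≥ 999 ÷ (27/973) = 36001.
189² = 35721 < 36001 ≤ 36100 = 190², so L = 190.

190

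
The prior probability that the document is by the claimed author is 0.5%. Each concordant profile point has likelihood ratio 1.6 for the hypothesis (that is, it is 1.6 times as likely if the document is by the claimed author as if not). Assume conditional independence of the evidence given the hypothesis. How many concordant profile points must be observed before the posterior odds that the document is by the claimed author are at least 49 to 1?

20

Prior odds: 0.005 ÷ 0.995 = 1/199.
Likelihood ratio per concordant profile point = 1.6.
Target odds = 49.
Need (1/199) × 1.6ⁿ ≥ 49, i.e. 1.6ⁿ ≥ 9751.
1.6¹⁹ ≈7555.79 falls short of 9751 but 1.6²⁰ ≈12089.3 reaches it, so n = 20.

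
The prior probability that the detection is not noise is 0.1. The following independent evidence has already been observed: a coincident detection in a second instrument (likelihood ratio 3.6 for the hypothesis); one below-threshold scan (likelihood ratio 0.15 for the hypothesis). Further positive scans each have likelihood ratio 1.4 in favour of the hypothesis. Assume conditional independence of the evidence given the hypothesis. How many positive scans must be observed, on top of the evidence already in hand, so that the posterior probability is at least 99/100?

Prior odds = 0.1/0.9 = 1/9.
Combined Bayes factor of the evidence already in hand = 3.6 × 0.15 = 0.54.
Odds after that evidence = (1/9) × 0.54 = 0.06.
Target odds = 0.99/0.01 = 99.
Need 1.4ⁿ ≥ 99 ÷ 0.06 = 1650.
1.4²² ≈1639.9 falls short of 1650 but 1.4²³ ≈2295.86 reaches it, so n = 23.

23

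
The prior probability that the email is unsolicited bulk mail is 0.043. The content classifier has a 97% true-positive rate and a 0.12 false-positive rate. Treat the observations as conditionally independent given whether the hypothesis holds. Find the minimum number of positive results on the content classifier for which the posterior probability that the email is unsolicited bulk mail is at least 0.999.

5

Prior odds: 0.043 ÷ 0.957 = 43/957.
Likelihood ratio of a positive result = 0.97/0.12 = 97/12.
Target posterior odds = 0.999/0.001 = 999.
Require (97/12)ⁿ ≥ 999 ÷ (43/957) = 956043/43.
(97/12)⁴ = 88529281/20736 falls short of 956043/43 but (97/12)⁵ ≈34510.6 reaches it, so n = 5.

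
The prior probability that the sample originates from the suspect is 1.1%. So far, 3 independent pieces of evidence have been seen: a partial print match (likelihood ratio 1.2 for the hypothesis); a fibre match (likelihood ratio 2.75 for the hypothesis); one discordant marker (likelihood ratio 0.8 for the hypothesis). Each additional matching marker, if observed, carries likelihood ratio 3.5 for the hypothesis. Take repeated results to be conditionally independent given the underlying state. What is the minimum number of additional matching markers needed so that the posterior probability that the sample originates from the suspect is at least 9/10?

Prior odds = 0.011/0.989 = 11/989.
Combined Bayes factor of the evidence already in hand = 1.2 × 2.75 × 0.8 = 2.64.
Odds after that evidence = (11/989) × 2.64 = 726/24725.
Target odds = 0.9/0.1 = 9.
Need 3.5ⁿ ≥ 9 ÷ (726/24725) = 74175/242.
3.5⁴ = 150.0625 falls short of 74175/242 but 3.5⁵ = 525.21875 reaches it, so n = 5.

5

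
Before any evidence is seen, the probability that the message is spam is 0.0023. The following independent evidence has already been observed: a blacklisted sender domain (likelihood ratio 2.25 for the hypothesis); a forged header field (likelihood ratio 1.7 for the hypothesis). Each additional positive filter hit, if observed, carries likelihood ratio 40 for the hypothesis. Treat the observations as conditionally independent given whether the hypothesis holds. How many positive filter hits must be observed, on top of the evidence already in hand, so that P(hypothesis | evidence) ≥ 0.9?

Prior odds = 0.0023/0.9977 = 23/9977.
Combined Bayes factor of the evidence already in hand = 2.25 × 1.7 = 3.825.
Odds after that evidence = (23/9977) × 3.825 = 3519/399080.
Target odds = 0.9/0.1 = 9.
Need 40ⁿ ≥ 9 ÷ (3519/399080) = 399080/391.
40¹ = 40 falls short of 399080/391 but 40² = 1600 reaches it, so n = 2.

2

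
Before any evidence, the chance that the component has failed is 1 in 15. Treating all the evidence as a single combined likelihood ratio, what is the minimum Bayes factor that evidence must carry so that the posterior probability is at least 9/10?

Prior odds = (1/15)/(14/15) = 1/14.
Target odds = 0.9/0.1 = 9.
Required Bayes factor = 9 ÷ (1/14) = 126.

126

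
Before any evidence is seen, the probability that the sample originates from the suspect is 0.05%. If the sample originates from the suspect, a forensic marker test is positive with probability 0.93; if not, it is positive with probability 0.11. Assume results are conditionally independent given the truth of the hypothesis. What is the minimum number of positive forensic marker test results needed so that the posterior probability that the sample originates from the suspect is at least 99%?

Prior odds: 0.0005 ÷ 0.9995 = 1/1999.
Likelihood ratio of a positive = 0.93/0.11 = 93/11.
Target odds: 0.99 ÷ 0.01 = 99.
Need (1/1999) × (93/11)ⁿ ≥ 99, i.e. (93/11)ⁿ ≥ 197901.
(93/11)⁵ ≈43196.8 falls short of 197901 but (93/11)⁶ ≈365209 reaches it, so n = 6.

6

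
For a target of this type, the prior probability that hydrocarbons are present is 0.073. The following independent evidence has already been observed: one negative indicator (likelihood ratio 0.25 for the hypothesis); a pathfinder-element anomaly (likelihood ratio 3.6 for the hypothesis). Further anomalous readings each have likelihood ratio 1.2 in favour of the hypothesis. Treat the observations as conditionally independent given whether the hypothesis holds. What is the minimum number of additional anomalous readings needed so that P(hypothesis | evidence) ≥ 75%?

Prior odds = 0.073/0.927 = 73/927.
Combined Bayes factor of the evidence already in hand = 0.25 × 3.6 = 0.9.
Odds after that evidence = (73/927) × 0.9 = 73/1030.
Target odds = 0.75/0.25 = 3.
Need 1.2ⁿ ≥ 3 ÷ (73/1030) = 3090/73.
1.2²⁰ ≈38.3376 falls short of 3090/73 but 1.2²¹ ≈46.0051 reaches it, so n = 21.

21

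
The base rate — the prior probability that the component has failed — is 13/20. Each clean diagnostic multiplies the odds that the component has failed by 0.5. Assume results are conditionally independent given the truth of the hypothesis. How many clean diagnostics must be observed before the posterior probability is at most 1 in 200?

Prior odds: 0.65 ÷ 0.35 = 13/7.
Likelihood ratio per clean diagnostic = 0.5.
Target posterior odds = 0.005/0.995 = 1/199.
Require 0.5ⁿ ≤ 1/199 ÷ (13/7) = 7/2587.
0.5⁸ = 0.00390625 is still above 7/2587 but 0.5⁹ = 0.001953125 is at or below it, so n = 9.

9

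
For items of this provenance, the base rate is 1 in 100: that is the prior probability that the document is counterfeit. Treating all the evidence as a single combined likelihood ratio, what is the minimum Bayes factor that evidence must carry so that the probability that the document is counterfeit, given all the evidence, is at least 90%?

Prior odds = 0.01/0.99 = 1/99.
Target odds = 0.9/0.1 = 9.
Required Bayes factor = 9 ÷ (1/99) = 891.

891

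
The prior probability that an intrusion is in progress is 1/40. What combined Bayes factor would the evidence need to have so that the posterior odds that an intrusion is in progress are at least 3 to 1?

117

Prior odds = 0.025/0.975 = 1/39.
Target odds = 3.
Required Bayes factor = 3 ÷ (1/39) = 117.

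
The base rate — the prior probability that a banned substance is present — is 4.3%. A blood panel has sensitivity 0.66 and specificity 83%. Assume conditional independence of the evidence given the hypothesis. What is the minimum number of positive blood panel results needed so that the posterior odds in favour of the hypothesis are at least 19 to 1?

Prior odds = 0.043/0.957 = 43/957.
False-positive rate = 1 − 0.83 = 0.17; likelihood ratio of a positive = 0.66/0.17 = 66/17.
Target odds = 19.
Require (66/17)ⁿ ≥ 19 ÷ (43/957) = 18183/43.
(66/17)⁴ = 18974736/83521 falls short of 18183/43 but (66/17)⁵ ≈882.013 reaches it, so n = 5.

5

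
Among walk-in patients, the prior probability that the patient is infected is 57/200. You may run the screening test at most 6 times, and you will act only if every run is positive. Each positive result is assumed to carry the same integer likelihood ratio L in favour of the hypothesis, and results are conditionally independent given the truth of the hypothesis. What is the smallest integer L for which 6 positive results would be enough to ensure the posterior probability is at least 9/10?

Prior odds = 0.285/0.715 = 57/143.
Target odds = 0.9/0.1 = 9.
Need L⁶ ≥ 9 ÷ (57/143) = 429/19.
1⁶ = 1 < 429/19 ≤ 64 = 2⁶, so L = 2.

2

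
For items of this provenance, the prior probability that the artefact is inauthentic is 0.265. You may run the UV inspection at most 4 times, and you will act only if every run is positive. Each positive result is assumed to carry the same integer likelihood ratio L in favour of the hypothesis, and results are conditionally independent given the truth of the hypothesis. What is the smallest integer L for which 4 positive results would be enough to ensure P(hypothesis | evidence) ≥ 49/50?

Prior odds = 0.265/0.735 = 53/147.
Target odds = 0.98/0.02 = 49.
Need L⁴ ≥ 49 ÷ (53/147) = 7203/53.
3⁴ = 81 < 7203/53 ≤ 256 = 4⁴, so L = 4.

4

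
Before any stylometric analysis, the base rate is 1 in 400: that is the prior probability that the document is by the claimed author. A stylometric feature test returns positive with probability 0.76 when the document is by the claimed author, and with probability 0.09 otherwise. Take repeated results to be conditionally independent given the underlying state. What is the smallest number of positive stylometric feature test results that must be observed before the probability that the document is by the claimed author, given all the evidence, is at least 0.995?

Prior odds: 0.0025 ÷ 0.9975 = 1/399.
Likelihood ratio of a positive result = 0.76/0.09 = 76/9.
Target posterior odds = 0.995/0.005 = 199.
Require (76/9)ⁿ ≥ 199 ÷ (1/399) = 79401.
(76/9)⁵ ≈42939.3 falls short of 79401 but (76/9)⁶ ≈362599 reaches it, so n = 6.

6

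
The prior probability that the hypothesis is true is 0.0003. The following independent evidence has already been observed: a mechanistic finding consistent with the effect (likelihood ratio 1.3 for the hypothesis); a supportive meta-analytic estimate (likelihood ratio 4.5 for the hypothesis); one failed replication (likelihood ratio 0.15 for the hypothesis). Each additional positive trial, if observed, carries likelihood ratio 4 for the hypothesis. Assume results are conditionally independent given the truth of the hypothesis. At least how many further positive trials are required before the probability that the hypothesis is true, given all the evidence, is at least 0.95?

9

Prior odds = 0.0003/0.9997 = 3/9997.
Combined Bayes factor of the evidence already in hand = 1.3 × 4.5 × 0.15 = 0.8775.
Odds after that evidence = (3/9997) × 0.8775 = 81/307600.
Target odds = 0.95/0.05 = 19.
Need 4ⁿ ≥ 19 ÷ (81/307600) = 5844400/81.
4⁸ = 65536 falls short of 5844400/81 but 4⁹ = 262144 reaches it, so n = 9.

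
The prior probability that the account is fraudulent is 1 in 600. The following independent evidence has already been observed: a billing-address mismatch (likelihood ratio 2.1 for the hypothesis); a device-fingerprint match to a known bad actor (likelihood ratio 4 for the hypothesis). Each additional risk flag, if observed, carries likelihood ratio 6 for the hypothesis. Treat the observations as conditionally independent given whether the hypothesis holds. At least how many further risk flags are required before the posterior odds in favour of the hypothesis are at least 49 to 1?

Prior odds = (1/600)/(599/600) = 1/599.
Combined Bayes factor of the evidence already in hand = 2.1 × 4 = 8.4.
Odds after that evidence = (1/599) × 8.4 = 42/2995.
Target odds = 49.
Need 6ⁿ ≥ 49 ÷ (42/2995) = 20965/6.
6⁴ = 1296 falls short of 20965/6 but 6⁵ = 7776 reaches it, so n = 5.

5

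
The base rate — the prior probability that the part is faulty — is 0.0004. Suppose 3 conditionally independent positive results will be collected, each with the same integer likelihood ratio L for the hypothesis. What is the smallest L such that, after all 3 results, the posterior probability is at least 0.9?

29

Prior odds = 0.0004/0.9996 = 1/2499.
Target odds = 0.9/0.1 = 9.
Need L³ ≥ 9 ÷ (1/2499) = 22491.
28³ = 21952 < 22491 ≤ 24389 = 29³, so L = 29.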